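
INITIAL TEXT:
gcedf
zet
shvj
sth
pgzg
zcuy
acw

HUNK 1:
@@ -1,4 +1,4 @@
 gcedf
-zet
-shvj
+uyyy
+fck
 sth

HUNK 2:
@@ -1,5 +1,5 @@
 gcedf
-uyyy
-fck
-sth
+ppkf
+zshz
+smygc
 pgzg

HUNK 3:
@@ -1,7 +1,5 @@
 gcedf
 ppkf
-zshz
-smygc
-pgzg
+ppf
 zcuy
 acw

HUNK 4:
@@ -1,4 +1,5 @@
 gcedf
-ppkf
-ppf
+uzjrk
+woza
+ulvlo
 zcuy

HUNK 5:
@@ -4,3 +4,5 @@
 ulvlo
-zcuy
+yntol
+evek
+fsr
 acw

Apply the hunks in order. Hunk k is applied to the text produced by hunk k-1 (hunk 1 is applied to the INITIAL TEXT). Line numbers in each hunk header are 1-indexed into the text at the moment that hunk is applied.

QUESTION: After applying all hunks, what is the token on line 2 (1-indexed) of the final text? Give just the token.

Hunk 1: at line 1 remove [zet,shvj] add [uyyy,fck] -> 7 lines: gcedf uyyy fck sth pgzg zcuy acw
Hunk 2: at line 1 remove [uyyy,fck,sth] add [ppkf,zshz,smygc] -> 7 lines: gcedf ppkf zshz smygc pgzg zcuy acw
Hunk 3: at line 1 remove [zshz,smygc,pgzg] add [ppf] -> 5 lines: gcedf ppkf ppf zcuy acw
Hunk 4: at line 1 remove [ppkf,ppf] add [uzjrk,woza,ulvlo] -> 6 lines: gcedf uzjrk woza ulvlo zcuy acw
Hunk 5: at line 4 remove [zcuy] add [yntol,evek,fsr] -> 8 lines: gcedf uzjrk woza ulvlo yntol evek fsr acw
Final line 2: uzjrk

Answer: uzjrk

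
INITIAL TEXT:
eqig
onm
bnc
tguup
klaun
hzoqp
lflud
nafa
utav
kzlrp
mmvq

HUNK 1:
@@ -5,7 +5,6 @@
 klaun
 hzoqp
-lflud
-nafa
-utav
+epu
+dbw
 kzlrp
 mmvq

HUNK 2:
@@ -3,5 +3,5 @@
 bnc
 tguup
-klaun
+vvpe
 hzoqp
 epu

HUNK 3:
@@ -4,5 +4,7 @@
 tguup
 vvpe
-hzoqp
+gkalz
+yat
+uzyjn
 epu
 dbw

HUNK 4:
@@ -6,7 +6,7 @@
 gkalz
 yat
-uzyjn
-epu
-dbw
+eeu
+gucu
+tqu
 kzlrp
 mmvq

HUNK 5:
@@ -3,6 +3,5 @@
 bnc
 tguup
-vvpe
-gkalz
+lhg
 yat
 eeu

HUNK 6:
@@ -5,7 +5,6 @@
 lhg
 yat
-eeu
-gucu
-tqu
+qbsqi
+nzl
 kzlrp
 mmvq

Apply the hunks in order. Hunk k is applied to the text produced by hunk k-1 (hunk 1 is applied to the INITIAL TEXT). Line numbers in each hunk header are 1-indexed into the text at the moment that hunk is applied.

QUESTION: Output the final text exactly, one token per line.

Hunk 1: at line 5 remove [lflud,nafa,utav] add [epu,dbw] -> 10 lines: eqig onm bnc tguup klaun hzoqp epu dbw kzlrp mmvq
Hunk 2: at line 3 remove [klaun] add [vvpe] -> 10 lines: eqig onm bnc tguup vvpe hzoqp epu dbw kzlrp mmvq
Hunk 3: at line 4 remove [hzoqp] add [gkalz,yat,uzyjn] -> 12 lines: eqig onm bnc tguup vvpe gkalz yat uzyjn epu dbw kzlrp mmvq
Hunk 4: at line 6 remove [uzyjn,epu,dbw] add [eeu,gucu,tqu] -> 12 lines: eqig onm bnc tguup vvpe gkalz yat eeu gucu tqu kzlrp mmvq
Hunk 5: at line 3 remove [vvpe,gkalz] add [lhg] -> 11 lines: eqig onm bnc tguup lhg yat eeu gucu tqu kzlrp mmvq
Hunk 6: at line 5 remove [eeu,gucu,tqu] add [qbsqi,nzl] -> 10 lines: eqig onm bnc tguup lhg yat qbsqi nzl kzlrp mmvq

Answer: eqig
onm
bnc
tguup
lhg
yat
qbsqi
nzl
kzlrp
mmvq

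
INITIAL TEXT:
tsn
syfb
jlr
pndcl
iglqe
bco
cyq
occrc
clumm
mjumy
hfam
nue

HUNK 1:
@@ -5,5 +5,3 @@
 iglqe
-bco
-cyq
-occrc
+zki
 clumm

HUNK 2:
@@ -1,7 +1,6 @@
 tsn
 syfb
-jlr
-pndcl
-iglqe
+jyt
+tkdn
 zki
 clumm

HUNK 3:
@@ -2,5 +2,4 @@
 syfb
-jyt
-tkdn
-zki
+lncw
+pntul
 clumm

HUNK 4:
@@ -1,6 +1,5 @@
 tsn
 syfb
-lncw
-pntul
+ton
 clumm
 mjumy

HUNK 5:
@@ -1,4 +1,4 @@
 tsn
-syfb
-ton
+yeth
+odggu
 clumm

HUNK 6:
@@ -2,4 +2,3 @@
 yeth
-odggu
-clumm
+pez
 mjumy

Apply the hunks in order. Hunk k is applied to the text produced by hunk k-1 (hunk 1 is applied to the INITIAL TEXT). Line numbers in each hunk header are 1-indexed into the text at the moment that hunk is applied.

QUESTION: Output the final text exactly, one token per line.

Answer: tsn
yeth
pez
mjumy
hfam
nue

Derivation:
Hunk 1: at line 5 remove [bco,cyq,occrc] add [zki] -> 10 lines: tsn syfb jlr pndcl iglqe zki clumm mjumy hfam nue
Hunk 2: at line 1 remove [jlr,pndcl,iglqe] add [jyt,tkdn] -> 9 lines: tsn syfb jyt tkdn zki clumm mjumy hfam nue
Hunk 3: at line 2 remove [jyt,tkdn,zki] add [lncw,pntul] -> 8 lines: tsn syfb lncw pntul clumm mjumy hfam nue
Hunk 4: at line 1 remove [lncw,pntul] add [ton] -> 7 lines: tsn syfb ton clumm mjumy hfam nue
Hunk 5: at line 1 remove [syfb,ton] add [yeth,odggu] -> 7 lines: tsn yeth odggu clumm mjumy hfam nue
Hunk 6: at line 2 remove [odggu,clumm] add [pez] -> 6 lines: tsn yeth pez mjumy hfam nue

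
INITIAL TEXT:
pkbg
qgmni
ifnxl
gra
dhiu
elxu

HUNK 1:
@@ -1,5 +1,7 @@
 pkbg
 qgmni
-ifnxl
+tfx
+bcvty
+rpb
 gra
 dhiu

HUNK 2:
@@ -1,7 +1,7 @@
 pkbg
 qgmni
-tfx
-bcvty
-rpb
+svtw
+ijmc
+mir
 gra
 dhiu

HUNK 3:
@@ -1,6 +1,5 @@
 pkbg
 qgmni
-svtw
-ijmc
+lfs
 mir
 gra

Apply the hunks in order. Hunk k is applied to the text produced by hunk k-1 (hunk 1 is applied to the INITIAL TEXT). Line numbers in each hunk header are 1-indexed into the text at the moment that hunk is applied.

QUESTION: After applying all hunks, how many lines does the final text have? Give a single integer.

Hunk 1: at line 1 remove [ifnxl] add [tfx,bcvty,rpb] -> 8 lines: pkbg qgmni tfx bcvty rpb gra dhiu elxu
Hunk 2: at line 1 remove [tfx,bcvty,rpb] add [svtw,ijmc,mir] -> 8 lines: pkbg qgmni svtw ijmc mir gra dhiu elxu
Hunk 3: at line 1 remove [svtw,ijmc] add [lfs] -> 7 lines: pkbg qgmni lfs mir gra dhiu elxu
Final line count: 7

Answer: 7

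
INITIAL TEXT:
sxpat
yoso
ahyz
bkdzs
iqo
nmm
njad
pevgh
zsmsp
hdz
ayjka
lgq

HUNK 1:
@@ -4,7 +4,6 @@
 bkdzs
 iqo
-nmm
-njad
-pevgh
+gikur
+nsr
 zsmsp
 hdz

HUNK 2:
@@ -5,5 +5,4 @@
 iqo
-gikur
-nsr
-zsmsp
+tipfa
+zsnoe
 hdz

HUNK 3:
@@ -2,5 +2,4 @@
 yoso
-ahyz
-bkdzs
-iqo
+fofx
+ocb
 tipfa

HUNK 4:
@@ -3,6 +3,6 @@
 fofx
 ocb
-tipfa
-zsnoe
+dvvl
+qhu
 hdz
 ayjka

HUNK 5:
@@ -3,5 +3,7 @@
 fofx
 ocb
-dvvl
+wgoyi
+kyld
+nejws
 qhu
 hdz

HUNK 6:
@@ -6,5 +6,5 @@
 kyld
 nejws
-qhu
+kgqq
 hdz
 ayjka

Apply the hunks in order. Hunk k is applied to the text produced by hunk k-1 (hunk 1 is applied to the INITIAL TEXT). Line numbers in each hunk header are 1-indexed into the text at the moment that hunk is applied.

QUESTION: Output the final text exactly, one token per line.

Answer: sxpat
yoso
fofx
ocb
wgoyi
kyld
nejws
kgqq
hdz
ayjka
lgq

Derivation:
Hunk 1: at line 4 remove [nmm,njad,pevgh] add [gikur,nsr] -> 11 lines: sxpat yoso ahyz bkdzs iqo gikur nsr zsmsp hdz ayjka lgq
Hunk 2: at line 5 remove [gikur,nsr,zsmsp] add [tipfa,zsnoe] -> 10 lines: sxpat yoso ahyz bkdzs iqo tipfa zsnoe hdz ayjka lgq
Hunk 3: at line 2 remove [ahyz,bkdzs,iqo] add [fofx,ocb] -> 9 lines: sxpat yoso fofx ocb tipfa zsnoe hdz ayjka lgq
Hunk 4: at line 3 remove [tipfa,zsnoe] add [dvvl,qhu] -> 9 lines: sxpat yoso fofx ocb dvvl qhu hdz ayjka lgq
Hunk 5: at line 3 remove [dvvl] add [wgoyi,kyld,nejws] -> 11 lines: sxpat yoso fofx ocb wgoyi kyld nejws qhu hdz ayjka lgq
Hunk 6: at line 6 remove [qhu] add [kgqq] -> 11 lines: sxpat yoso fofx ocb wgoyi kyld nejws kgqq hdz ayjka lgq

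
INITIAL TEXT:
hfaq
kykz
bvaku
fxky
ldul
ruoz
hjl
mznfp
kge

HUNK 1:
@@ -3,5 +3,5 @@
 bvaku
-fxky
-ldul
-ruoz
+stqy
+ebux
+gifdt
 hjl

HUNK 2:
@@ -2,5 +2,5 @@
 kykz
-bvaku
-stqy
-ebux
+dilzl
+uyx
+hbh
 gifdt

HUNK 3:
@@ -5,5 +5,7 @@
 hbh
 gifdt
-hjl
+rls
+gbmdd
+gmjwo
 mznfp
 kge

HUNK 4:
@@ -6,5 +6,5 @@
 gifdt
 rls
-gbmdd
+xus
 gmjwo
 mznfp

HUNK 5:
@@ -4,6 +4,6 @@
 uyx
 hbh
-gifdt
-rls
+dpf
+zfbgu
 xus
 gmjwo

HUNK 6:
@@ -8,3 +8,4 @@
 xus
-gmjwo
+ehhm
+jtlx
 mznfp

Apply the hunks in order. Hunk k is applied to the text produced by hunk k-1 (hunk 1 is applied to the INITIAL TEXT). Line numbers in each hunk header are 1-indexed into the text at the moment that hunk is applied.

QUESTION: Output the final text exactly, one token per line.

Hunk 1: at line 3 remove [fxky,ldul,ruoz] add [stqy,ebux,gifdt] -> 9 lines: hfaq kykz bvaku stqy ebux gifdt hjl mznfp kge
Hunk 2: at line 2 remove [bvaku,stqy,ebux] add [dilzl,uyx,hbh] -> 9 lines: hfaq kykz dilzl uyx hbh gifdt hjl mznfp kge
Hunk 3: at line 5 remove [hjl] add [rls,gbmdd,gmjwo] -> 11 lines: hfaq kykz dilzl uyx hbh gifdt rls gbmdd gmjwo mznfp kge
Hunk 4: at line 6 remove [gbmdd] add [xus] -> 11 lines: hfaq kykz dilzl uyx hbh gifdt rls xus gmjwo mznfp kge
Hunk 5: at line 4 remove [gifdt,rls] add [dpf,zfbgu] -> 11 lines: hfaq kykz dilzl uyx hbh dpf zfbgu xus gmjwo mznfp kge
Hunk 6: at line 8 remove [gmjwo] add [ehhm,jtlx] -> 12 lines: hfaq kykz dilzl uyx hbh dpf zfbgu xus ehhm jtlx mznfp kge

Answer: hfaq
kykz
dilzl
uyx
hbh
dpf
zfbgu
xus
ehhm
jtlx
mznfp
kge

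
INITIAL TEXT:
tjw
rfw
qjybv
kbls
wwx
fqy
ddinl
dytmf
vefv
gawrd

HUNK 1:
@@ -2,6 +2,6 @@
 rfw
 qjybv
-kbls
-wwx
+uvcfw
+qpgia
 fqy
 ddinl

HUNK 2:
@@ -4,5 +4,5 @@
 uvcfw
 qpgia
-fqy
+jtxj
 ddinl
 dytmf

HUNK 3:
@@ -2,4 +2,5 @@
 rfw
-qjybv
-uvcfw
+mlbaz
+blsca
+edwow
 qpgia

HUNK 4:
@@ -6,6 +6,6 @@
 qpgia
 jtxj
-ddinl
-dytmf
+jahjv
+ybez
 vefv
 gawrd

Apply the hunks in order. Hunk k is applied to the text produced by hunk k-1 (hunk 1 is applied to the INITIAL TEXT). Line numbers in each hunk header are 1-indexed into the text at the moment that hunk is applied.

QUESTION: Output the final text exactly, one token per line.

Answer: tjw
rfw
mlbaz
blsca
edwow
qpgia
jtxj
jahjv
ybez
vefv
gawrd

Derivation:
Hunk 1: at line 2 remove [kbls,wwx] add [uvcfw,qpgia] -> 10 lines: tjw rfw qjybv uvcfw qpgia fqy ddinl dytmf vefv gawrd
Hunk 2: at line 4 remove [fqy] add [jtxj] -> 10 lines: tjw rfw qjybv uvcfw qpgia jtxj ddinl dytmf vefv gawrd
Hunk 3: at line 2 remove [qjybv,uvcfw] add [mlbaz,blsca,edwow] -> 11 lines: tjw rfw mlbaz blsca edwow qpgia jtxj ddinl dytmf vefv gawrd
Hunk 4: at line 6 remove [ddinl,dytmf] add [jahjv,ybez] -> 11 lines: tjw rfw mlbaz blsca edwow qpgia jtxj jahjv ybez vefv gawrd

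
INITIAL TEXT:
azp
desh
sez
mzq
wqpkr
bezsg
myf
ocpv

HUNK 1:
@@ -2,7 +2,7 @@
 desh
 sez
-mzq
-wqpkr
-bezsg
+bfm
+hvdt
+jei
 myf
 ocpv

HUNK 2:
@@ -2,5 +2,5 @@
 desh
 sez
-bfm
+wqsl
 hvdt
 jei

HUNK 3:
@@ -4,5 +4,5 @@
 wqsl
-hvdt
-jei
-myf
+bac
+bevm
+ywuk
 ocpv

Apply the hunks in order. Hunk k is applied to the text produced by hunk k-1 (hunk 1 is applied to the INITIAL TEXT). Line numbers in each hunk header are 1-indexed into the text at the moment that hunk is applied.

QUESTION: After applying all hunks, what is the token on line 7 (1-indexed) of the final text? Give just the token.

Hunk 1: at line 2 remove [mzq,wqpkr,bezsg] add [bfm,hvdt,jei] -> 8 lines: azp desh sez bfm hvdt jei myf ocpv
Hunk 2: at line 2 remove [bfm] add [wqsl] -> 8 lines: azp desh sez wqsl hvdt jei myf ocpv
Hunk 3: at line 4 remove [hvdt,jei,myf] add [bac,bevm,ywuk] -> 8 lines: azp desh sez wqsl bac bevm ywuk ocpv
Final line 7: ywuk

Answer: ywuk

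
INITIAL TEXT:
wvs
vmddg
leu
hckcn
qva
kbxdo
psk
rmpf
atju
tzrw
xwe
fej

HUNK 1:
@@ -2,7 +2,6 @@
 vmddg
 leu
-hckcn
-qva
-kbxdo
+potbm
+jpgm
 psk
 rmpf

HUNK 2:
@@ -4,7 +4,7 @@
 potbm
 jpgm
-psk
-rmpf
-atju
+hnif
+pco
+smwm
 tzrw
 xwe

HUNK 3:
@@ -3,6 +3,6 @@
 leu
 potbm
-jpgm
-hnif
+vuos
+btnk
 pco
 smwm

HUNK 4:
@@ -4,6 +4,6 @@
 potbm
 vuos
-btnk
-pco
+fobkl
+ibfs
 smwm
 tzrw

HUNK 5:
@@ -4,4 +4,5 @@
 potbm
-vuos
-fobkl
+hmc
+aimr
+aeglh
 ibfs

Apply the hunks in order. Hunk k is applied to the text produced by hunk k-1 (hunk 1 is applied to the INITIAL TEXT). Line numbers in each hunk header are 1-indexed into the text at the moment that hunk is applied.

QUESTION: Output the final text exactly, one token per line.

Answer: wvs
vmddg
leu
potbm
hmc
aimr
aeglh
ibfs
smwm
tzrw
xwe
fej

Derivation:
Hunk 1: at line 2 remove [hckcn,qva,kbxdo] add [potbm,jpgm] -> 11 lines: wvs vmddg leu potbm jpgm psk rmpf atju tzrw xwe fej
Hunk 2: at line 4 remove [psk,rmpf,atju] add [hnif,pco,smwm] -> 11 lines: wvs vmddg leu potbm jpgm hnif pco smwm tzrw xwe fej
Hunk 3: at line 3 remove [jpgm,hnif] add [vuos,btnk] -> 11 lines: wvs vmddg leu potbm vuos btnk pco smwm tzrw xwe fej
Hunk 4: at line 4 remove [btnk,pco] add [fobkl,ibfs] -> 11 lines: wvs vmddg leu potbm vuos fobkl ibfs smwm tzrw xwe fej
Hunk 5: at line 4 remove [vuos,fobkl] add [hmc,aimr,aeglh] -> 12 lines: wvs vmddg leu potbm hmc aimr aeglh ibfs smwm tzrw xwe fej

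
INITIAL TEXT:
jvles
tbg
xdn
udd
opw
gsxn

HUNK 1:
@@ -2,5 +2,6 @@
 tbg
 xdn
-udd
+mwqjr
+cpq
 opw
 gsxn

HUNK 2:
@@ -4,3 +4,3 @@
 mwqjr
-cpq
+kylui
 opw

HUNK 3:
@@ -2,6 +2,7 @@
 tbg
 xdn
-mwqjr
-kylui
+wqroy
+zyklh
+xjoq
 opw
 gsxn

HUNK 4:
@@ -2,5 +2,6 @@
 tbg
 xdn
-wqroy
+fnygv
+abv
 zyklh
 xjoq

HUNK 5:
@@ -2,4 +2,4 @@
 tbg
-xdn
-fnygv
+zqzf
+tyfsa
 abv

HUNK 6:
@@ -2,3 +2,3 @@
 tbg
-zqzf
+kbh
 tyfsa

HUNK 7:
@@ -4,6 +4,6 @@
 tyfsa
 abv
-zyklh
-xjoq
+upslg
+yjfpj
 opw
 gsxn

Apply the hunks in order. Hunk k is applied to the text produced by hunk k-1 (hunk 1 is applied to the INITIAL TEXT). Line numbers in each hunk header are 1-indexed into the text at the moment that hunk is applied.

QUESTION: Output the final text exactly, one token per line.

Answer: jvles
tbg
kbh
tyfsa
abv
upslg
yjfpj
opw
gsxn

Derivation:
Hunk 1: at line 2 remove [udd] add [mwqjr,cpq] -> 7 lines: jvles tbg xdn mwqjr cpq opw gsxn
Hunk 2: at line 4 remove [cpq] add [kylui] -> 7 lines: jvles tbg xdn mwqjr kylui opw gsxn
Hunk 3: at line 2 remove [mwqjr,kylui] add [wqroy,zyklh,xjoq] -> 8 lines: jvles tbg xdn wqroy zyklh xjoq opw gsxn
Hunk 4: at line 2 remove [wqroy] add [fnygv,abv] -> 9 lines: jvles tbg xdn fnygv abv zyklh xjoq opw gsxn
Hunk 5: at line 2 remove [xdn,fnygv] add [zqzf,tyfsa] -> 9 lines: jvles tbg zqzf tyfsa abv zyklh xjoq opw gsxn
Hunk 6: at line 2 remove [zqzf] add [kbh] -> 9 lines: jvles tbg kbh tyfsa abv zyklh xjoq opw gsxn
Hunk 7: at line 4 remove [zyklh,xjoq] add [upslg,yjfpj] -> 9 lines: jvles tbg kbh tyfsa abv upslg yjfpj opw gsxn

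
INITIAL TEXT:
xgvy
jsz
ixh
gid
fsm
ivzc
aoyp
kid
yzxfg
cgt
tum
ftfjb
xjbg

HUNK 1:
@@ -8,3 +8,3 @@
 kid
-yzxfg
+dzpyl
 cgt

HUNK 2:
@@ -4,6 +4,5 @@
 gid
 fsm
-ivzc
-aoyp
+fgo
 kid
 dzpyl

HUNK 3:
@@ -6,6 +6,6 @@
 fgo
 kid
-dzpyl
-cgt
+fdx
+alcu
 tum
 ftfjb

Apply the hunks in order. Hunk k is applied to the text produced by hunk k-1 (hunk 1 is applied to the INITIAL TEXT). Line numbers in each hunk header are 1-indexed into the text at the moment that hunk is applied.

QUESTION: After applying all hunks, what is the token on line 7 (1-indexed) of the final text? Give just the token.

Answer: kid

Derivation:
Hunk 1: at line 8 remove [yzxfg] add [dzpyl] -> 13 lines: xgvy jsz ixh gid fsm ivzc aoyp kid dzpyl cgt tum ftfjb xjbg
Hunk 2: at line 4 remove [ivzc,aoyp] add [fgo] -> 12 lines: xgvy jsz ixh gid fsm fgo kid dzpyl cgt tum ftfjb xjbg
Hunk 3: at line 6 remove [dzpyl,cgt] add [fdx,alcu] -> 12 lines: xgvy jsz ixh gid fsm fgo kid fdx alcu tum ftfjb xjbg
Final line 7: kid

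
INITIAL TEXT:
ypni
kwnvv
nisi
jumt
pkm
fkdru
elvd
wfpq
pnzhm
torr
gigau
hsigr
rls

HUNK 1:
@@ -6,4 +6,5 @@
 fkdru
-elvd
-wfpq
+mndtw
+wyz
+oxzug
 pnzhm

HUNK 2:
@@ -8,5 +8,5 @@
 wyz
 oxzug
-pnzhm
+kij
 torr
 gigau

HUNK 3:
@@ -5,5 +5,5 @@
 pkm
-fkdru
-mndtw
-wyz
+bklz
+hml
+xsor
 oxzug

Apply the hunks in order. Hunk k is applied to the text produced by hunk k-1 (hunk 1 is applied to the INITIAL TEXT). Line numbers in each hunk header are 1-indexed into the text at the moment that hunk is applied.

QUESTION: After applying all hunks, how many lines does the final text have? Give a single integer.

Answer: 14

Derivation:
Hunk 1: at line 6 remove [elvd,wfpq] add [mndtw,wyz,oxzug] -> 14 lines: ypni kwnvv nisi jumt pkm fkdru mndtw wyz oxzug pnzhm torr gigau hsigr rls
Hunk 2: at line 8 remove [pnzhm] add [kij] -> 14 lines: ypni kwnvv nisi jumt pkm fkdru mndtw wyz oxzug kij torr gigau hsigr rls
Hunk 3: at line 5 remove [fkdru,mndtw,wyz] add [bklz,hml,xsor] -> 14 lines: ypni kwnvv nisi jumt pkm bklz hml xsor oxzug kij torr gigau hsigr rls
Final line count: 14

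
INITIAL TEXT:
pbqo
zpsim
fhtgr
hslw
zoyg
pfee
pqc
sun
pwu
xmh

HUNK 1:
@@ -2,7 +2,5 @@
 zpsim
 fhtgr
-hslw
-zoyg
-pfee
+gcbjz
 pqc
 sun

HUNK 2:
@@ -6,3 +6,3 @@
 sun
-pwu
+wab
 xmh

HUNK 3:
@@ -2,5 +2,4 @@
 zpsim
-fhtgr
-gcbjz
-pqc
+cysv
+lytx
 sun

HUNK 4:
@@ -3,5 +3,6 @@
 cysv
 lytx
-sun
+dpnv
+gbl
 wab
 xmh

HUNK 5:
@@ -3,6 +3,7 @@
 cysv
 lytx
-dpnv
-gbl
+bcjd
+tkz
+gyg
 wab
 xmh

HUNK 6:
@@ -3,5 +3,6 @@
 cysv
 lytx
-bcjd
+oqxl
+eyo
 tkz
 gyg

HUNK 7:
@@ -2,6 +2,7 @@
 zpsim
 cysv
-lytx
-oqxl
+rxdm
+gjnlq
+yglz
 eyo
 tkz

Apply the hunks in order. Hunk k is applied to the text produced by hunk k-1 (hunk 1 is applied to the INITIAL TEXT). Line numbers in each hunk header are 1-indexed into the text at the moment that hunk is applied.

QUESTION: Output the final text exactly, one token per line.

Answer: pbqo
zpsim
cysv
rxdm
gjnlq
yglz
eyo
tkz
gyg
wab
xmh

Derivation:
Hunk 1: at line 2 remove [hslw,zoyg,pfee] add [gcbjz] -> 8 lines: pbqo zpsim fhtgr gcbjz pqc sun pwu xmh
Hunk 2: at line 6 remove [pwu] add [wab] -> 8 lines: pbqo zpsim fhtgr gcbjz pqc sun wab xmh
Hunk 3: at line 2 remove [fhtgr,gcbjz,pqc] add [cysv,lytx] -> 7 lines: pbqo zpsim cysv lytx sun wab xmh
Hunk 4: at line 3 remove [sun] add [dpnv,gbl] -> 8 lines: pbqo zpsim cysv lytx dpnv gbl wab xmh
Hunk 5: at line 3 remove [dpnv,gbl] add [bcjd,tkz,gyg] -> 9 lines: pbqo zpsim cysv lytx bcjd tkz gyg wab xmh
Hunk 6: at line 3 remove [bcjd] add [oqxl,eyo] -> 10 lines: pbqo zpsim cysv lytx oqxl eyo tkz gyg wab xmh
Hunk 7: at line 2 remove [lytx,oqxl] add [rxdm,gjnlq,yglz] -> 11 lines: pbqo zpsim cysv rxdm gjnlq yglz eyo tkz gyg wab xmh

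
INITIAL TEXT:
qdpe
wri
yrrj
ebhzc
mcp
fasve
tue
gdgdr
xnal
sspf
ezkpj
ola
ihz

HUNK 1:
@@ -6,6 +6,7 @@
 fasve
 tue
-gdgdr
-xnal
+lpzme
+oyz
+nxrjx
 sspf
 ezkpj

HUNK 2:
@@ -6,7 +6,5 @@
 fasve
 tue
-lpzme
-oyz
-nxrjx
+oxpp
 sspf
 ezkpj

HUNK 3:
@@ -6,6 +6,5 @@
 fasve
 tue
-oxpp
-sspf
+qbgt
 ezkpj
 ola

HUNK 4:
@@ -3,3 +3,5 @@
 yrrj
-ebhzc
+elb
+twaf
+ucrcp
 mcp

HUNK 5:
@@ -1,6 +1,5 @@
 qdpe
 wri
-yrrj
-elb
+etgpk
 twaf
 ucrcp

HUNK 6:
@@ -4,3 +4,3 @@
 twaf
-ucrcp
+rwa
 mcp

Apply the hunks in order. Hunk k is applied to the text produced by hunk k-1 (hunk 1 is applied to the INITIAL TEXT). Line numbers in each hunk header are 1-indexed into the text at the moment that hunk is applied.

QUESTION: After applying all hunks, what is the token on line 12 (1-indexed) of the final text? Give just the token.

Answer: ihz

Derivation:
Hunk 1: at line 6 remove [gdgdr,xnal] add [lpzme,oyz,nxrjx] -> 14 lines: qdpe wri yrrj ebhzc mcp fasve tue lpzme oyz nxrjx sspf ezkpj ola ihz
Hunk 2: at line 6 remove [lpzme,oyz,nxrjx] add [oxpp] -> 12 lines: qdpe wri yrrj ebhzc mcp fasve tue oxpp sspf ezkpj ola ihz
Hunk 3: at line 6 remove [oxpp,sspf] add [qbgt] -> 11 lines: qdpe wri yrrj ebhzc mcp fasve tue qbgt ezkpj ola ihz
Hunk 4: at line 3 remove [ebhzc] add [elb,twaf,ucrcp] -> 13 lines: qdpe wri yrrj elb twaf ucrcp mcp fasve tue qbgt ezkpj ola ihz
Hunk 5: at line 1 remove [yrrj,elb] add [etgpk] -> 12 lines: qdpe wri etgpk twaf ucrcp mcp fasve tue qbgt ezkpj ola ihz
Hunk 6: at line 4 remove [ucrcp] add [rwa] -> 12 lines: qdpe wri etgpk twaf rwa mcp fasve tue qbgt ezkpj ola ihz
Final line 12: ihz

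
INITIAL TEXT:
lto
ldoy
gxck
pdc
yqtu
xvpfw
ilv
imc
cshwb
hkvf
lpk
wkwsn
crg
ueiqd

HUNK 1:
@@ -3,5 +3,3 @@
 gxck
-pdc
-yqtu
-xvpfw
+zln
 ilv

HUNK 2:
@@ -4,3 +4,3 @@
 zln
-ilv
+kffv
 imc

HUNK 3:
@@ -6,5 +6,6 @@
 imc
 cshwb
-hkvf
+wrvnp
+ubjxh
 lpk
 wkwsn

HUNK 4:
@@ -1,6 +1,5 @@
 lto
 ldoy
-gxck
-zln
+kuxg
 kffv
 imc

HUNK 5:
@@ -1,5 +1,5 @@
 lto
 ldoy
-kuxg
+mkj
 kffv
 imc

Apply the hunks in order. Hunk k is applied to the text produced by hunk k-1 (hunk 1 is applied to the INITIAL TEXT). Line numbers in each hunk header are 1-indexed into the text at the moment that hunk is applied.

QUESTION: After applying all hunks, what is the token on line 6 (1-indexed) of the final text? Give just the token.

Hunk 1: at line 3 remove [pdc,yqtu,xvpfw] add [zln] -> 12 lines: lto ldoy gxck zln ilv imc cshwb hkvf lpk wkwsn crg ueiqd
Hunk 2: at line 4 remove [ilv] add [kffv] -> 12 lines: lto ldoy gxck zln kffv imc cshwb hkvf lpk wkwsn crg ueiqd
Hunk 3: at line 6 remove [hkvf] add [wrvnp,ubjxh] -> 13 lines: lto ldoy gxck zln kffv imc cshwb wrvnp ubjxh lpk wkwsn crg ueiqd
Hunk 4: at line 1 remove [gxck,zln] add [kuxg] -> 12 lines: lto ldoy kuxg kffv imc cshwb wrvnp ubjxh lpk wkwsn crg ueiqd
Hunk 5: at line 1 remove [kuxg] add [mkj] -> 12 lines: lto ldoy mkj kffv imc cshwb wrvnp ubjxh lpk wkwsn crg ueiqd
Final line 6: cshwb

Answer: cshwb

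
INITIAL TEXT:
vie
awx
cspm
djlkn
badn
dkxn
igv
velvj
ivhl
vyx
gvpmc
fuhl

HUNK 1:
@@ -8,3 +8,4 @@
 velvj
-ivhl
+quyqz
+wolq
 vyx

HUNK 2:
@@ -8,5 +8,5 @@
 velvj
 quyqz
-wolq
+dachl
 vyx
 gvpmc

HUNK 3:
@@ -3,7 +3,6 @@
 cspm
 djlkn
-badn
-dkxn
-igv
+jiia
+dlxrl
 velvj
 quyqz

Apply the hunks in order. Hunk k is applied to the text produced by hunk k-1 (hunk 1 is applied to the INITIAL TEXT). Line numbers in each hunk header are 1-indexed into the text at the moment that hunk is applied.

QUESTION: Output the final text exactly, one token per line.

Answer: vie
awx
cspm
djlkn
jiia
dlxrl
velvj
quyqz
dachl
vyx
gvpmc
fuhl

Derivation:
Hunk 1: at line 8 remove [ivhl] add [quyqz,wolq] -> 13 lines: vie awx cspm djlkn badn dkxn igv velvj quyqz wolq vyx gvpmc fuhl
Hunk 2: at line 8 remove [wolq] add [dachl] -> 13 lines: vie awx cspm djlkn badn dkxn igv velvj quyqz dachl vyx gvpmc fuhl
Hunk 3: at line 3 remove [badn,dkxn,igv] add [jiia,dlxrl] -> 12 lines: vie awx cspm djlkn jiia dlxrl velvj quyqz dachl vyx gvpmc fuhl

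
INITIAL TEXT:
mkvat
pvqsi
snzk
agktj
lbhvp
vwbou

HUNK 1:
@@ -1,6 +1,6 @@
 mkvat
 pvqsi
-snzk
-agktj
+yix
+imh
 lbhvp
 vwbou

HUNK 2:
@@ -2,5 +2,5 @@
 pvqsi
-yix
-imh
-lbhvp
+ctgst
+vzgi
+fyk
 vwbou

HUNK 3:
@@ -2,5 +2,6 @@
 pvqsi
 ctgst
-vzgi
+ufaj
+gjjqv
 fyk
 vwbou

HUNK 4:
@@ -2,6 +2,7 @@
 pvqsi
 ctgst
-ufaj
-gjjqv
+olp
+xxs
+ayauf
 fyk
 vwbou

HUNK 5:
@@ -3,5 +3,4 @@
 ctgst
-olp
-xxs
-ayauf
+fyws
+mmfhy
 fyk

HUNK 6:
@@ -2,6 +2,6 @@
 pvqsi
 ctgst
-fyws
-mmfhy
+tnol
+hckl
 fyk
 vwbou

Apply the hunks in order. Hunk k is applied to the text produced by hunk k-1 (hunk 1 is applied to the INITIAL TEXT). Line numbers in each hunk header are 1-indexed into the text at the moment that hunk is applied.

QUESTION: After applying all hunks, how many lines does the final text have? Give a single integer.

Hunk 1: at line 1 remove [snzk,agktj] add [yix,imh] -> 6 lines: mkvat pvqsi yix imh lbhvp vwbou
Hunk 2: at line 2 remove [yix,imh,lbhvp] add [ctgst,vzgi,fyk] -> 6 lines: mkvat pvqsi ctgst vzgi fyk vwbou
Hunk 3: at line 2 remove [vzgi] add [ufaj,gjjqv] -> 7 lines: mkvat pvqsi ctgst ufaj gjjqv fyk vwbou
Hunk 4: at line 2 remove [ufaj,gjjqv] add [olp,xxs,ayauf] -> 8 lines: mkvat pvqsi ctgst olp xxs ayauf fyk vwbou
Hunk 5: at line 3 remove [olp,xxs,ayauf] add [fyws,mmfhy] -> 7 lines: mkvat pvqsi ctgst fyws mmfhy fyk vwbou
Hunk 6: at line 2 remove [fyws,mmfhy] add [tnol,hckl] -> 7 lines: mkvat pvqsi ctgst tnol hckl fyk vwbou
Final line count: 7

Answer: 7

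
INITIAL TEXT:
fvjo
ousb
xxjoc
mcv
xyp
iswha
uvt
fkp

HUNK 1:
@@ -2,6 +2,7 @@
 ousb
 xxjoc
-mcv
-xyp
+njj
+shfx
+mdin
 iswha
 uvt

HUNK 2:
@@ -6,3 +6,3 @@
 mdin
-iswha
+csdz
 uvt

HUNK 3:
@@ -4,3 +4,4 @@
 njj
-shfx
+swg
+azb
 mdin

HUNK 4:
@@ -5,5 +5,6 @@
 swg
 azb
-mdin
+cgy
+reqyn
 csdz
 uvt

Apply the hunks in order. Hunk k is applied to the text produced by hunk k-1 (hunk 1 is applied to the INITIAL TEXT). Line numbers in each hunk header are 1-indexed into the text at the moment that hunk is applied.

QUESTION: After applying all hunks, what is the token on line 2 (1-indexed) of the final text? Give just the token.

Answer: ousb

Derivation:
Hunk 1: at line 2 remove [mcv,xyp] add [njj,shfx,mdin] -> 9 lines: fvjo ousb xxjoc njj shfx mdin iswha uvt fkp
Hunk 2: at line 6 remove [iswha] add [csdz] -> 9 lines: fvjo ousb xxjoc njj shfx mdin csdz uvt fkp
Hunk 3: at line 4 remove [shfx] add [swg,azb] -> 10 lines: fvjo ousb xxjoc njj swg azb mdin csdz uvt fkp
Hunk 4: at line 5 remove [mdin] add [cgy,reqyn] -> 11 lines: fvjo ousb xxjoc njj swg azb cgy reqyn csdz uvt fkp
Final line 2: ousb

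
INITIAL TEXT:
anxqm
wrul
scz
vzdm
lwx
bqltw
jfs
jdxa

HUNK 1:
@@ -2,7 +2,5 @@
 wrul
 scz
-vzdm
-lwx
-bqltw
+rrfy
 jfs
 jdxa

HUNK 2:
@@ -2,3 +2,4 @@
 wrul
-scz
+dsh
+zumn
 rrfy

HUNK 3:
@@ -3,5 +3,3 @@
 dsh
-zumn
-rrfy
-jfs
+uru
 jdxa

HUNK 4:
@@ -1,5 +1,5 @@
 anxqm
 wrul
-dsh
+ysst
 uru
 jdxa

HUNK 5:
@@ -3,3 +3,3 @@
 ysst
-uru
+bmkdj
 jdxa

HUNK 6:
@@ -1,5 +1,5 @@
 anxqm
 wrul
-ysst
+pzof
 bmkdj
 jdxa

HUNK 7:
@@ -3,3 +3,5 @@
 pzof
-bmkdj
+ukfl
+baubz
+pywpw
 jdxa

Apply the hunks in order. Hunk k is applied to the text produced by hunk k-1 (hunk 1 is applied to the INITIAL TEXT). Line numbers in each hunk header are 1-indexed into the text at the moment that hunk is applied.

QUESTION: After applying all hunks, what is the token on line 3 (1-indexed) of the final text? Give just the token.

Hunk 1: at line 2 remove [vzdm,lwx,bqltw] add [rrfy] -> 6 lines: anxqm wrul scz rrfy jfs jdxa
Hunk 2: at line 2 remove [scz] add [dsh,zumn] -> 7 lines: anxqm wrul dsh zumn rrfy jfs jdxa
Hunk 3: at line 3 remove [zumn,rrfy,jfs] add [uru] -> 5 lines: anxqm wrul dsh uru jdxa
Hunk 4: at line 1 remove [dsh] add [ysst] -> 5 lines: anxqm wrul ysst uru jdxa
Hunk 5: at line 3 remove [uru] add [bmkdj] -> 5 lines: anxqm wrul ysst bmkdj jdxa
Hunk 6: at line 1 remove [ysst] add [pzof] -> 5 lines: anxqm wrul pzof bmkdj jdxa
Hunk 7: at line 3 remove [bmkdj] add [ukfl,baubz,pywpw] -> 7 lines: anxqm wrul pzof ukfl baubz pywpw jdxa
Final line 3: pzof

Answer: pzof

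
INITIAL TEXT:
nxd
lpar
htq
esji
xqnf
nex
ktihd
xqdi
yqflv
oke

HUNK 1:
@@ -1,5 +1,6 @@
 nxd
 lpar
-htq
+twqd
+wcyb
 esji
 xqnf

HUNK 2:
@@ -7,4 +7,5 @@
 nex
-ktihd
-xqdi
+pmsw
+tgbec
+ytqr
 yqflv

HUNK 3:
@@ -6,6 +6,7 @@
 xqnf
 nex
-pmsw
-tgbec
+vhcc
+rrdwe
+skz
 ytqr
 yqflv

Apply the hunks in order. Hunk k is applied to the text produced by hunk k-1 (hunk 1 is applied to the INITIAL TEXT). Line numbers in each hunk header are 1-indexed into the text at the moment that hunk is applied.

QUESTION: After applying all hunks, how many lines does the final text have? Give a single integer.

Answer: 13

Derivation:
Hunk 1: at line 1 remove [htq] add [twqd,wcyb] -> 11 lines: nxd lpar twqd wcyb esji xqnf nex ktihd xqdi yqflv oke
Hunk 2: at line 7 remove [ktihd,xqdi] add [pmsw,tgbec,ytqr] -> 12 lines: nxd lpar twqd wcyb esji xqnf nex pmsw tgbec ytqr yqflv oke
Hunk 3: at line 6 remove [pmsw,tgbec] add [vhcc,rrdwe,skz] -> 13 lines: nxd lpar twqd wcyb esji xqnf nex vhcc rrdwe skz ytqr yqflv oke
Final line count: 13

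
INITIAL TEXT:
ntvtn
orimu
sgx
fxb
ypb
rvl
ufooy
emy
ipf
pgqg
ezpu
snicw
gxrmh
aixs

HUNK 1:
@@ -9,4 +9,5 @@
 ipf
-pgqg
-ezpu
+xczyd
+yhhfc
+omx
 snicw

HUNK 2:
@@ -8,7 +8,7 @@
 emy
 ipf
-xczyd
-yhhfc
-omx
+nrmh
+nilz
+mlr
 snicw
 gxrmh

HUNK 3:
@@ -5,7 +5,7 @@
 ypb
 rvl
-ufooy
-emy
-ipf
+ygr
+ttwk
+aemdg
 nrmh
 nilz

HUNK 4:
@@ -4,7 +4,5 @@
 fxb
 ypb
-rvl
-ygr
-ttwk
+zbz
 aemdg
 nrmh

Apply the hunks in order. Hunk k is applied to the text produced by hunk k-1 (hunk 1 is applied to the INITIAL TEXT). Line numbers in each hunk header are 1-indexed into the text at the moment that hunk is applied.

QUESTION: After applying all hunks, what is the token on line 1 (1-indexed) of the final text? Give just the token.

Answer: ntvtn

Derivation:
Hunk 1: at line 9 remove [pgqg,ezpu] add [xczyd,yhhfc,omx] -> 15 lines: ntvtn orimu sgx fxb ypb rvl ufooy emy ipf xczyd yhhfc omx snicw gxrmh aixs
Hunk 2: at line 8 remove [xczyd,yhhfc,omx] add [nrmh,nilz,mlr] -> 15 lines: ntvtn orimu sgx fxb ypb rvl ufooy emy ipf nrmh nilz mlr snicw gxrmh aixs
Hunk 3: at line 5 remove [ufooy,emy,ipf] add [ygr,ttwk,aemdg] -> 15 lines: ntvtn orimu sgx fxb ypb rvl ygr ttwk aemdg nrmh nilz mlr snicw gxrmh aixs
Hunk 4: at line 4 remove [rvl,ygr,ttwk] add [zbz] -> 13 lines: ntvtn orimu sgx fxb ypb zbz aemdg nrmh nilz mlr snicw gxrmh aixs
Final line 1: ntvtn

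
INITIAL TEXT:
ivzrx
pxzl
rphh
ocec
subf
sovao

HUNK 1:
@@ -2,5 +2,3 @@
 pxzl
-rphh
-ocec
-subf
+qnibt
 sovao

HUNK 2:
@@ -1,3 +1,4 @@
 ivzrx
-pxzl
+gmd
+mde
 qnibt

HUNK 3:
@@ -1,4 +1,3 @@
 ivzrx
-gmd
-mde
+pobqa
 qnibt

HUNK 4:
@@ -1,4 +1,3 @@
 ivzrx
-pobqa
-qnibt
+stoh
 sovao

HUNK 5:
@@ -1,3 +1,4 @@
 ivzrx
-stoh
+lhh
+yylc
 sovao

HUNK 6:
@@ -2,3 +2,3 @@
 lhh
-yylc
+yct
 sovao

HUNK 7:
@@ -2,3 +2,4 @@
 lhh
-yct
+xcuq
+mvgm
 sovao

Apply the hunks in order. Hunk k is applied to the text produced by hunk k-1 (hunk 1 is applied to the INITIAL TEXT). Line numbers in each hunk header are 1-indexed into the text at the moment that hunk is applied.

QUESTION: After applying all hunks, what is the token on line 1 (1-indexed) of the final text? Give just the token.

Answer: ivzrx

Derivation:
Hunk 1: at line 2 remove [rphh,ocec,subf] add [qnibt] -> 4 lines: ivzrx pxzl qnibt sovao
Hunk 2: at line 1 remove [pxzl] add [gmd,mde] -> 5 lines: ivzrx gmd mde qnibt sovao
Hunk 3: at line 1 remove [gmd,mde] add [pobqa] -> 4 lines: ivzrx pobqa qnibt sovao
Hunk 4: at line 1 remove [pobqa,qnibt] add [stoh] -> 3 lines: ivzrx stoh sovao
Hunk 5: at line 1 remove [stoh] add [lhh,yylc] -> 4 lines: ivzrx lhh yylc sovao
Hunk 6: at line 2 remove [yylc] add [yct] -> 4 lines: ivzrx lhh yct sovao
Hunk 7: at line 2 remove [yct] add [xcuq,mvgm] -> 5 lines: ivzrx lhh xcuq mvgm sovao
Final line 1: ivzrx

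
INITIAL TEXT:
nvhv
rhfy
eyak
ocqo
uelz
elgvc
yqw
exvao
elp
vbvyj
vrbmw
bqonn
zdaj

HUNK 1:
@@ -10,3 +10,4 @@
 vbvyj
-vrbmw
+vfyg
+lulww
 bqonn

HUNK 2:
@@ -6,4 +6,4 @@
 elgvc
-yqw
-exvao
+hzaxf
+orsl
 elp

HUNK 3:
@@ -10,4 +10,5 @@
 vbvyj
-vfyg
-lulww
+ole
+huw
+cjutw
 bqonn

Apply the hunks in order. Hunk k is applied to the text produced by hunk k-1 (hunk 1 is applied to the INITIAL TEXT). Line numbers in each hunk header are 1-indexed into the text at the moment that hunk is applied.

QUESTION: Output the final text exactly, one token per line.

Answer: nvhv
rhfy
eyak
ocqo
uelz
elgvc
hzaxf
orsl
elp
vbvyj
ole
huw
cjutw
bqonn
zdaj

Derivation:
Hunk 1: at line 10 remove [vrbmw] add [vfyg,lulww] -> 14 lines: nvhv rhfy eyak ocqo uelz elgvc yqw exvao elp vbvyj vfyg lulww bqonn zdaj
Hunk 2: at line 6 remove [yqw,exvao] add [hzaxf,orsl] -> 14 lines: nvhv rhfy eyak ocqo uelz elgvc hzaxf orsl elp vbvyj vfyg lulww bqonn zdaj
Hunk 3: at line 10 remove [vfyg,lulww] add [ole,huw,cjutw] -> 15 lines: nvhv rhfy eyak ocqo uelz elgvc hzaxf orsl elp vbvyj ole huw cjutw bqonn zdaj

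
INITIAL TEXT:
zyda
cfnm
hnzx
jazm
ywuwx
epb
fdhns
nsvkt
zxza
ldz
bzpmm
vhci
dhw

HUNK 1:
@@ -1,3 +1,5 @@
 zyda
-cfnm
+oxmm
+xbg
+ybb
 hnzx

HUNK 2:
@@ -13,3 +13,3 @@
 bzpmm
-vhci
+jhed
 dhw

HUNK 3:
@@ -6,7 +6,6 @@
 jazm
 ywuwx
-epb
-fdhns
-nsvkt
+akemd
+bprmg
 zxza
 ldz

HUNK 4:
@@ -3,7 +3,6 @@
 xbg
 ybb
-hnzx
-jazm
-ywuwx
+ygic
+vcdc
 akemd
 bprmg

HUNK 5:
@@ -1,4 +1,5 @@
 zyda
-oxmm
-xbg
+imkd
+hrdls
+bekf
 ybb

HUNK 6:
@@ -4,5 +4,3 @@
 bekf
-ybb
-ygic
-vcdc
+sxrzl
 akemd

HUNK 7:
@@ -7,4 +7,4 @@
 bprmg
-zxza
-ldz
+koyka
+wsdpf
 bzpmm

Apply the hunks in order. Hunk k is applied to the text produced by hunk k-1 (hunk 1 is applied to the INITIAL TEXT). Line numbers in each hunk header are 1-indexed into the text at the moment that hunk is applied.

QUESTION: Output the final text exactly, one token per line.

Hunk 1: at line 1 remove [cfnm] add [oxmm,xbg,ybb] -> 15 lines: zyda oxmm xbg ybb hnzx jazm ywuwx epb fdhns nsvkt zxza ldz bzpmm vhci dhw
Hunk 2: at line 13 remove [vhci] add [jhed] -> 15 lines: zyda oxmm xbg ybb hnzx jazm ywuwx epb fdhns nsvkt zxza ldz bzpmm jhed dhw
Hunk 3: at line 6 remove [epb,fdhns,nsvkt] add [akemd,bprmg] -> 14 lines: zyda oxmm xbg ybb hnzx jazm ywuwx akemd bprmg zxza ldz bzpmm jhed dhw
Hunk 4: at line 3 remove [hnzx,jazm,ywuwx] add [ygic,vcdc] -> 13 lines: zyda oxmm xbg ybb ygic vcdc akemd bprmg zxza ldz bzpmm jhed dhw
Hunk 5: at line 1 remove [oxmm,xbg] add [imkd,hrdls,bekf] -> 14 lines: zyda imkd hrdls bekf ybb ygic vcdc akemd bprmg zxza ldz bzpmm jhed dhw
Hunk 6: at line 4 remove [ybb,ygic,vcdc] add [sxrzl] -> 12 lines: zyda imkd hrdls bekf sxrzl akemd bprmg zxza ldz bzpmm jhed dhw
Hunk 7: at line 7 remove [zxza,ldz] add [koyka,wsdpf] -> 12 lines: zyda imkd hrdls bekf sxrzl akemd bprmg koyka wsdpf bzpmm jhed dhw

Answer: zyda
imkd
hrdls
bekf
sxrzl
akemd
bprmg
koyka
wsdpf
bzpmm
jhed
dhw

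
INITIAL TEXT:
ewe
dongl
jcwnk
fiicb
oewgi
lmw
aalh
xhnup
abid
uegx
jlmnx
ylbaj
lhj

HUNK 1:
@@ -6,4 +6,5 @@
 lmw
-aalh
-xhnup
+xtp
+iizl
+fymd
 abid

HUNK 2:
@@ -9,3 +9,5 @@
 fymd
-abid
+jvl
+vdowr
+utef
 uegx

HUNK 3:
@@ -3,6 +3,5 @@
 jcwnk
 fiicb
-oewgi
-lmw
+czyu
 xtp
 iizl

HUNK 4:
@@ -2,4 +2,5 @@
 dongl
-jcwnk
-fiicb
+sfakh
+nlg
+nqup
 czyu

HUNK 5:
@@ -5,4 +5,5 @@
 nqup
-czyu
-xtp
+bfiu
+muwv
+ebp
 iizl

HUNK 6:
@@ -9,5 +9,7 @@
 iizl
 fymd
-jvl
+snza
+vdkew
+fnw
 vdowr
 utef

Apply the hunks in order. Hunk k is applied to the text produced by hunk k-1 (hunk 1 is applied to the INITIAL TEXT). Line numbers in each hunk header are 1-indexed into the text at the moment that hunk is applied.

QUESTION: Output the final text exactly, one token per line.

Answer: ewe
dongl
sfakh
nlg
nqup
bfiu
muwv
ebp
iizl
fymd
snza
vdkew
fnw
vdowr
utef
uegx
jlmnx
ylbaj
lhj

Derivation:
Hunk 1: at line 6 remove [aalh,xhnup] add [xtp,iizl,fymd] -> 14 lines: ewe dongl jcwnk fiicb oewgi lmw xtp iizl fymd abid uegx jlmnx ylbaj lhj
Hunk 2: at line 9 remove [abid] add [jvl,vdowr,utef] -> 16 lines: ewe dongl jcwnk fiicb oewgi lmw xtp iizl fymd jvl vdowr utef uegx jlmnx ylbaj lhj
Hunk 3: at line 3 remove [oewgi,lmw] add [czyu] -> 15 lines: ewe dongl jcwnk fiicb czyu xtp iizl fymd jvl vdowr utef uegx jlmnx ylbaj lhj
Hunk 4: at line 2 remove [jcwnk,fiicb] add [sfakh,nlg,nqup] -> 16 lines: ewe dongl sfakh nlg nqup czyu xtp iizl fymd jvl vdowr utef uegx jlmnx ylbaj lhj
Hunk 5: at line 5 remove [czyu,xtp] add [bfiu,muwv,ebp] -> 17 lines: ewe dongl sfakh nlg nqup bfiu muwv ebp iizl fymd jvl vdowr utef uegx jlmnx ylbaj lhj
Hunk 6: at line 9 remove [jvl] add [snza,vdkew,fnw] -> 19 lines: ewe dongl sfakh nlg nqup bfiu muwv ebp iizl fymd snza vdkew fnw vdowr utef uegx jlmnx ylbaj lhj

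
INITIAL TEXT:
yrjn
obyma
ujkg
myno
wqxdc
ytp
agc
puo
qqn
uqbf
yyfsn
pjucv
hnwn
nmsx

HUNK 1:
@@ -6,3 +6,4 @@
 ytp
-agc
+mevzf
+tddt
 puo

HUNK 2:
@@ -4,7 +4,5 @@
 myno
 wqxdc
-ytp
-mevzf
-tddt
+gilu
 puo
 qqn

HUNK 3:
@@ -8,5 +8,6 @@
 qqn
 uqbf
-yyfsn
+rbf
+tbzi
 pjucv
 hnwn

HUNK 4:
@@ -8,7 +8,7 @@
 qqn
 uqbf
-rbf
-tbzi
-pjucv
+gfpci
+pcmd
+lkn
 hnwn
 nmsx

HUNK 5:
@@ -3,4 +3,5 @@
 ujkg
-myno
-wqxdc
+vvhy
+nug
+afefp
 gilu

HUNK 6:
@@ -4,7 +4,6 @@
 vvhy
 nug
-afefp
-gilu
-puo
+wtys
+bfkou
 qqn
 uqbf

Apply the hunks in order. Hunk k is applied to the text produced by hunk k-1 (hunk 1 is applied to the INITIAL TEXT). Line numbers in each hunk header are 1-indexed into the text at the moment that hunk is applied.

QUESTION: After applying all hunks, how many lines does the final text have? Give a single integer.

Answer: 14

Derivation:
Hunk 1: at line 6 remove [agc] add [mevzf,tddt] -> 15 lines: yrjn obyma ujkg myno wqxdc ytp mevzf tddt puo qqn uqbf yyfsn pjucv hnwn nmsx
Hunk 2: at line 4 remove [ytp,mevzf,tddt] add [gilu] -> 13 lines: yrjn obyma ujkg myno wqxdc gilu puo qqn uqbf yyfsn pjucv hnwn nmsx
Hunk 3: at line 8 remove [yyfsn] add [rbf,tbzi] -> 14 lines: yrjn obyma ujkg myno wqxdc gilu puo qqn uqbf rbf tbzi pjucv hnwn nmsx
Hunk 4: at line 8 remove [rbf,tbzi,pjucv] add [gfpci,pcmd,lkn] -> 14 lines: yrjn obyma ujkg myno wqxdc gilu puo qqn uqbf gfpci pcmd lkn hnwn nmsx
Hunk 5: at line 3 remove [myno,wqxdc] add [vvhy,nug,afefp] -> 15 lines: yrjn obyma ujkg vvhy nug afefp gilu puo qqn uqbf gfpci pcmd lkn hnwn nmsx
Hunk 6: at line 4 remove [afefp,gilu,puo] add [wtys,bfkou] -> 14 lines: yrjn obyma ujkg vvhy nug wtys bfkou qqn uqbf gfpci pcmd lkn hnwn nmsx
Final line count: 14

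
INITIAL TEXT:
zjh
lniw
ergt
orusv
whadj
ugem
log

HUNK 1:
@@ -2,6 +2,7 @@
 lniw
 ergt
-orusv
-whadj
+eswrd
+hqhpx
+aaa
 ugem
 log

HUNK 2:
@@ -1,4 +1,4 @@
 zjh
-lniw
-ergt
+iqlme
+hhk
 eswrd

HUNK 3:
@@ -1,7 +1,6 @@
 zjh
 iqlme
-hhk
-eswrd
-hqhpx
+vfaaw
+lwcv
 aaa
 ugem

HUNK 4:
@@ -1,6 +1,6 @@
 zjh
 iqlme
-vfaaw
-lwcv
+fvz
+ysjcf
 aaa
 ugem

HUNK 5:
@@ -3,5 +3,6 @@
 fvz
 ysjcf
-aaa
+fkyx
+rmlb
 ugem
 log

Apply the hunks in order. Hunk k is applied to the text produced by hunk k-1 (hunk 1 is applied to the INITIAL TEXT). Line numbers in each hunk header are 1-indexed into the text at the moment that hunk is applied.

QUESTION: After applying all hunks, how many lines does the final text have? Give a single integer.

Answer: 8

Derivation:
Hunk 1: at line 2 remove [orusv,whadj] add [eswrd,hqhpx,aaa] -> 8 lines: zjh lniw ergt eswrd hqhpx aaa ugem log
Hunk 2: at line 1 remove [lniw,ergt] add [iqlme,hhk] -> 8 lines: zjh iqlme hhk eswrd hqhpx aaa ugem log
Hunk 3: at line 1 remove [hhk,eswrd,hqhpx] add [vfaaw,lwcv] -> 7 lines: zjh iqlme vfaaw lwcv aaa ugem log
Hunk 4: at line 1 remove [vfaaw,lwcv] add [fvz,ysjcf] -> 7 lines: zjh iqlme fvz ysjcf aaa ugem log
Hunk 5: at line 3 remove [aaa] add [fkyx,rmlb] -> 8 lines: zjh iqlme fvz ysjcf fkyx rmlb ugem log
Final line count: 8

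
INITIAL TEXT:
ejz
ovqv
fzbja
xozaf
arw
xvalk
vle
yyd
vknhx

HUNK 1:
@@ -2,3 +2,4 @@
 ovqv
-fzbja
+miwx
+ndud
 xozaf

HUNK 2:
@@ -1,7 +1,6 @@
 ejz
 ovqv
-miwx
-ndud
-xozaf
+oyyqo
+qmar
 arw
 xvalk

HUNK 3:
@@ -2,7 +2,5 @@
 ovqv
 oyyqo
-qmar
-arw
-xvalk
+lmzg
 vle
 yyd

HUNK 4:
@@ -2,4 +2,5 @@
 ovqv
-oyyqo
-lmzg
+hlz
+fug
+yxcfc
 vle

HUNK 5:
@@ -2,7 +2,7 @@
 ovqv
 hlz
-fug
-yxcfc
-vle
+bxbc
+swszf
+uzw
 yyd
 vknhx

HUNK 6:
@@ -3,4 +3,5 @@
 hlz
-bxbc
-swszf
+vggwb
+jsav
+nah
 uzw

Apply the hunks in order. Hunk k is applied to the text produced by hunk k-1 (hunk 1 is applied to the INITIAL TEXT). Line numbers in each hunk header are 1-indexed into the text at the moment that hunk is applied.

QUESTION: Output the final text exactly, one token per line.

Hunk 1: at line 2 remove [fzbja] add [miwx,ndud] -> 10 lines: ejz ovqv miwx ndud xozaf arw xvalk vle yyd vknhx
Hunk 2: at line 1 remove [miwx,ndud,xozaf] add [oyyqo,qmar] -> 9 lines: ejz ovqv oyyqo qmar arw xvalk vle yyd vknhx
Hunk 3: at line 2 remove [qmar,arw,xvalk] add [lmzg] -> 7 lines: ejz ovqv oyyqo lmzg vle yyd vknhx
Hunk 4: at line 2 remove [oyyqo,lmzg] add [hlz,fug,yxcfc] -> 8 lines: ejz ovqv hlz fug yxcfc vle yyd vknhx
Hunk 5: at line 2 remove [fug,yxcfc,vle] add [bxbc,swszf,uzw] -> 8 lines: ejz ovqv hlz bxbc swszf uzw yyd vknhx
Hunk 6: at line 3 remove [bxbc,swszf] add [vggwb,jsav,nah] -> 9 lines: ejz ovqv hlz vggwb jsav nah uzw yyd vknhx

Answer: ejz
ovqv
hlz
vggwb
jsav
nah
uzw
yyd
vknhx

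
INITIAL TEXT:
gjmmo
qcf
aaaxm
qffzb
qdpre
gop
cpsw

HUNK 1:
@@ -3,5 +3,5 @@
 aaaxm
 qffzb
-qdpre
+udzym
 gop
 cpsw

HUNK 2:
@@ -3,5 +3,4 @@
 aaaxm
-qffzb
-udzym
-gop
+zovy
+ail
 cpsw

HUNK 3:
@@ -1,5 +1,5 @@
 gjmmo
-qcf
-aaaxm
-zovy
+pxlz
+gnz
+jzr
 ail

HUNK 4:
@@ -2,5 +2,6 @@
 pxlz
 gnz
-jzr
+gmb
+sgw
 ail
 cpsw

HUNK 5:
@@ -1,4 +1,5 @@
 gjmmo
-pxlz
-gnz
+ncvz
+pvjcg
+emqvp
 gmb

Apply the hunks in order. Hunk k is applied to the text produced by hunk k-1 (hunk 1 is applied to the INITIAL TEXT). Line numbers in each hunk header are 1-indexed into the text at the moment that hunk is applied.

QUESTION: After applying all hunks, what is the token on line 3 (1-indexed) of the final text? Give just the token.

Hunk 1: at line 3 remove [qdpre] add [udzym] -> 7 lines: gjmmo qcf aaaxm qffzb udzym gop cpsw
Hunk 2: at line 3 remove [qffzb,udzym,gop] add [zovy,ail] -> 6 lines: gjmmo qcf aaaxm zovy ail cpsw
Hunk 3: at line 1 remove [qcf,aaaxm,zovy] add [pxlz,gnz,jzr] -> 6 lines: gjmmo pxlz gnz jzr ail cpsw
Hunk 4: at line 2 remove [jzr] add [gmb,sgw] -> 7 lines: gjmmo pxlz gnz gmb sgw ail cpsw
Hunk 5: at line 1 remove [pxlz,gnz] add [ncvz,pvjcg,emqvp] -> 8 lines: gjmmo ncvz pvjcg emqvp gmb sgw ail cpsw
Final line 3: pvjcg

Answer: pvjcg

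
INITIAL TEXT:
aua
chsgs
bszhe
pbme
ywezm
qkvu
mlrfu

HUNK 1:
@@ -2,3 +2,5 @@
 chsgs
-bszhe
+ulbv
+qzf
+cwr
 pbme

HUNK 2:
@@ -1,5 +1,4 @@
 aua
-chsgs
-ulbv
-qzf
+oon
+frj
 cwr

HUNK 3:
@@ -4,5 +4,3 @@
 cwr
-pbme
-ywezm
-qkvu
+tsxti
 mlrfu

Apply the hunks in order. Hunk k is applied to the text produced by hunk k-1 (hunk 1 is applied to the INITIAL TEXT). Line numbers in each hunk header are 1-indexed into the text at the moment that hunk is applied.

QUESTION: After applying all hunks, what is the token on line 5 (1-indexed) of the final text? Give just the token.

Hunk 1: at line 2 remove [bszhe] add [ulbv,qzf,cwr] -> 9 lines: aua chsgs ulbv qzf cwr pbme ywezm qkvu mlrfu
Hunk 2: at line 1 remove [chsgs,ulbv,qzf] add [oon,frj] -> 8 lines: aua oon frj cwr pbme ywezm qkvu mlrfu
Hunk 3: at line 4 remove [pbme,ywezm,qkvu] add [tsxti] -> 6 lines: aua oon frj cwr tsxti mlrfu
Final line 5: tsxti

Answer: tsxti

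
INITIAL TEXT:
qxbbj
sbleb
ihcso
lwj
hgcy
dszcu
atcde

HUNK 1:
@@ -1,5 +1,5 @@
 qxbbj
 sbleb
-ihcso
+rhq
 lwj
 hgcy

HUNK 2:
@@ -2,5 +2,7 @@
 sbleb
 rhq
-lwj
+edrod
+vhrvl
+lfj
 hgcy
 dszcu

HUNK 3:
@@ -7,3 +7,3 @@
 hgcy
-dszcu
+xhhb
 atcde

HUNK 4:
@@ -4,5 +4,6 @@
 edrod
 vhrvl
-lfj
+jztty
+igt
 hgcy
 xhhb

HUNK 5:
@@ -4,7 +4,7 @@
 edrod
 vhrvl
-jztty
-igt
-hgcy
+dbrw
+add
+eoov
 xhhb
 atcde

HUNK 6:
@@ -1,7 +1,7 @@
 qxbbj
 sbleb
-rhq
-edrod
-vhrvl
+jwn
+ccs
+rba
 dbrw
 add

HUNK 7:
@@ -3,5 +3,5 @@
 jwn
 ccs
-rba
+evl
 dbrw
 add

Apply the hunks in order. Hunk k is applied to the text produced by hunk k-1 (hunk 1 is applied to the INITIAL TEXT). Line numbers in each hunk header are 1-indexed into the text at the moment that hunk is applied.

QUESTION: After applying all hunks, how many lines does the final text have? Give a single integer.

Hunk 1: at line 1 remove [ihcso] add [rhq] -> 7 lines: qxbbj sbleb rhq lwj hgcy dszcu atcde
Hunk 2: at line 2 remove [lwj] add [edrod,vhrvl,lfj] -> 9 lines: qxbbj sbleb rhq edrod vhrvl lfj hgcy dszcu atcde
Hunk 3: at line 7 remove [dszcu] add [xhhb] -> 9 lines: qxbbj sbleb rhq edrod vhrvl lfj hgcy xhhb atcde
Hunk 4: at line 4 remove [lfj] add [jztty,igt] -> 10 lines: qxbbj sbleb rhq edrod vhrvl jztty igt hgcy xhhb atcde
Hunk 5: at line 4 remove [jztty,igt,hgcy] add [dbrw,add,eoov] -> 10 lines: qxbbj sbleb rhq edrod vhrvl dbrw add eoov xhhb atcde
Hunk 6: at line 1 remove [rhq,edrod,vhrvl] add [jwn,ccs,rba] -> 10 lines: qxbbj sbleb jwn ccs rba dbrw add eoov xhhb atcde
Hunk 7: at line 3 remove [rba] add [evl] -> 10 lines: qxbbj sbleb jwn ccs evl dbrw add eoov xhhb atcde
Final line count: 10

Answer: 10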